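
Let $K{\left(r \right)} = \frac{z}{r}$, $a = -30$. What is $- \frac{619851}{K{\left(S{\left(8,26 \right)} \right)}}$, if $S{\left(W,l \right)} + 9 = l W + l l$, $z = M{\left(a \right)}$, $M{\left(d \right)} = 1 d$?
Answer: $\frac{36157975}{2} \approx 1.8079 \cdot 10^{7}$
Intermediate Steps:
$M{\left(d \right)} = d$
$z = -30$
$S{\left(W,l \right)} = -9 + l^{2} + W l$ ($S{\left(W,l \right)} = -9 + \left(l W + l l\right) = -9 + \left(W l + l^{2}\right) = -9 + \left(l^{2} + W l\right) = -9 + l^{2} + W l$)
$K{\left(r \right)} = - \frac{30}{r}$
$- \frac{619851}{K{\left(S{\left(8,26 \right)} \right)}} = - \frac{619851}{\left(-30\right) \frac{1}{-9 + 26^{2} + 8 \cdot 26}} = - \frac{619851}{\left(-30\right) \frac{1}{-9 + 676 + 208}} = - \frac{619851}{\left(-30\right) \frac{1}{875}} = - \frac{619851}{- \frac{6}{175}} = \left(-619851\right) \left(- \frac{175}{6}\right) = \frac{36157975}{2}$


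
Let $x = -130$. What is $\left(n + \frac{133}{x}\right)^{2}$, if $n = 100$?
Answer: $\frac{165559689}{16900} \approx 9796.4$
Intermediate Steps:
$\left(n + \frac{133}{x}\right)^{2} = \left(100 + \frac{133}{-130}\right)^{2} = \left(100 + 133 \left(- \frac{1}{130}\right)\right)^{2} = \left(100 - \frac{133}{130}\right)^{2} = \left(\frac{12867}{130}\right)^{2} = \frac{165559689}{16900}$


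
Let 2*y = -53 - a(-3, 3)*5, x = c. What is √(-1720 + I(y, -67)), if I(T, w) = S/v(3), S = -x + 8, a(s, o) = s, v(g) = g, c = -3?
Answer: I*√15447/3 ≈ 41.429*I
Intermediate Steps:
x = -3
S = 11 (S = -1*(-3) + 8 = 3 + 8 = 11)
y = -19 (y = (-53 - (-3)*5)/2 = (-53 - 1*(-15))/2 = (-53 + 15)/2 = (½)*(-38) = -19)
I(T, w) = 11/3
√(-1720 + I(y, -67)) = √(-1720 + 11/3) = √(-5149/3) = I*√15447/3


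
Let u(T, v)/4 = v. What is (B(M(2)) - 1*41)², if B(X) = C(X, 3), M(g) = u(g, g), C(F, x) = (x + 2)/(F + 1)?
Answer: 132496/81 ≈ 1635.8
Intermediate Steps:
C(F, x) = (2 + x)/(1 + F)
u(T, v) = 4*v
M(g) = 4*g
B(X) = 5/(1 + X) (B(X) = (2 + 3)/(1 + X) = 5/(1 + X))
(B(M(2)) - 1*41)² = (5/(1 + 4*2) - 1*41)² = (5/(1 + 8) - 41)² = (5/9 - 41)² = (-364/9)² = 132496/81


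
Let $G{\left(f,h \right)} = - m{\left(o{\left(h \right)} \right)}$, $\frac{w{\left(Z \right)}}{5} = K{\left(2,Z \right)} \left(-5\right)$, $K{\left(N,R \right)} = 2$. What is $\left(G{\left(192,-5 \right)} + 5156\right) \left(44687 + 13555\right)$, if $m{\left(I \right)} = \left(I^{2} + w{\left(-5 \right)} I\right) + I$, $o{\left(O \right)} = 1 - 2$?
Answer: $297383652$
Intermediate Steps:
$o{\left(O \right)} = -1$ ($o{\left(O \right)} = 1 - 2 = -1$)
$w{\left(Z \right)} = -50$ ($w{\left(Z \right)} = 5 \cdot 2 \left(-5\right) = 5 \left(-10\right) = -50$)
$m{\left(I \right)} = I^{2} - 49 I$ ($m{\left(I \right)} = \left(I^{2} - 50 I\right) + I = I^{2} - 49 I$)
$G{\left(f,h \right)} = -50$ ($G{\left(f,h \right)} = - \left(-1\right) \left(-49 - 1\right) = - \left(-1\right) \left(-50\right) = \left(-1\right) 50 = -50$)
$\left(G{\left(192,-5 \right)} + 5156\right) \left(44687 + 13555\right) = \left(-50 + 5156\right) \left(44687 + 13555\right) = 5106 \cdot 58242 = 297383652$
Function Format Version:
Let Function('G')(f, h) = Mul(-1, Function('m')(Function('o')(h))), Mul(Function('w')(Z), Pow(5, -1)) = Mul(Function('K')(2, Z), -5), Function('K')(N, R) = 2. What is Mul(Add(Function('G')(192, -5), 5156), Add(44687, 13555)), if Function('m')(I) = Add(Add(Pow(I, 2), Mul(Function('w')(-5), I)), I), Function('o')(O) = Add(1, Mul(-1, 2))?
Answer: 297383652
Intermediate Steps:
Function('o')(O) = -1 (Function('o')(O) = Add(1, -2) = -1)
Function('w')(Z) = -50 (Function('w')(Z) = Mul(5, Mul(2, -5)) = Mul(5, -10) = -50)
Function('m')(I) = Add(Pow(I, 2), Mul(-49, I)) (Function('m')(I) = Add(Add(Pow(I, 2), Mul(-50, I)), I) = Add(Pow(I, 2), Mul(-49, I)))
Function('G')(f, h) = -50 (Function('G')(f, h) = Mul(-1, Mul(-1, Add(-49, -1))) = Mul(-1, Mul(-1, -50)) = Mul(-1, 50) = -50)
Mul(Add(Function('G')(192, -5), 5156), Add(44687, 13555)) = Mul(Add(-50, 5156), Add(44687, 13555)) = Mul(5106, 58242) = 297383652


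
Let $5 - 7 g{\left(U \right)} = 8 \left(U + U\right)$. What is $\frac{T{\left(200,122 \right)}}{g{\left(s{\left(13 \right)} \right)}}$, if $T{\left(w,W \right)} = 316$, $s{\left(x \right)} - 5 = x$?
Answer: $- \frac{2212}{283} \approx -7.8163$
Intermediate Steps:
$s{\left(x \right)} = 5 + x$
$g{\left(U \right)} = \frac{5}{7} - \frac{16 U}{7}$ ($g{\left(U \right)} = \frac{5}{7} - \frac{8 \left(U + U\right)}{7} = \frac{5}{7} - \frac{8 \cdot 2 U}{7} = \frac{5}{7} - \frac{16 U}{7}$)
$\frac{T{\left(200,122 \right)}}{g{\left(s{\left(13 \right)} \right)}} = \frac{316}{\frac{5}{7} - \frac{16 \left(5 + 13\right)}{7}} = \frac{316}{\frac{5}{7} - \frac{288}{7}} = \frac{316}{- \frac{283}{7}} = 316 \left(- \frac{7}{283}\right) = - \frac{2212}{283}$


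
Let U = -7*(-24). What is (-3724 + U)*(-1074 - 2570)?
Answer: 12958064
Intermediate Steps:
U = 168
(-3724 + U)*(-1074 - 2570) = (-3724 + 168)*(-1074 - 2570) = -3556*(-3644) = 12958064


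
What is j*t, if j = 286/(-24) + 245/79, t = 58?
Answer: -242353/474 ≈ -511.29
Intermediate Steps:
j = -8357/948 (j = 286*(-1/24) + 245*(1/79) = -143/12 + 245/79 = -8357/948 ≈ -8.8154)
j*t = -8357/948*58 = -242353/474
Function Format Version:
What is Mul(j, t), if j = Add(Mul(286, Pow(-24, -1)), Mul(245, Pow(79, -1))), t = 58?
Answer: Rational(-242353, 474) ≈ -511.29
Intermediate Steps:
j = Rational(-8357, 948) (j = Add(Mul(286, Rational(-1, 24)), Mul(245, Rational(1, 79))) = Add(Rational(-143, 12), Rational(245, 79)) = Rational(-8357, 948) ≈ -8.8154)
Mul(j, t) = Mul(Rational(-8357, 948), 58) = Rational(-242353, 474)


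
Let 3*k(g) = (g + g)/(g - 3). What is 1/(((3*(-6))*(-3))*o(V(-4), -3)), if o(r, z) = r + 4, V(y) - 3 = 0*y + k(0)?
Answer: 1/378 ≈ 0.0026455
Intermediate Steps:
k(g) = 2*g/(3*(-3 + g)) (k(g) = ((g + g)/(g - 3))/3 = ((2*g)/(-3 + g))/3 = (2*g/(-3 + g))/3 = 2*g/(3*(-3 + g)))
V(y) = 3 (V(y) = 3 + (0*y + (2/3)*0/(-3 + 0)) = 3 + (0 + (2/3)*0/(-3)) = 3 + (0 + (2/3)*0*(-1/3)) = 3 + (0 + 0) = 3 + 0 = 3)
o(r, z) = 4 + r
1/(((3*(-6))*(-3))*o(V(-4), -3)) = 1/(((3*(-6))*(-3))*(4 + 3)) = 1/(-18*(-3)*7) = 1/(54*7) = 1/378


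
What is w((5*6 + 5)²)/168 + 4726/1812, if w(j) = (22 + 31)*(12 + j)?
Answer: 9965875/25368 ≈ 392.85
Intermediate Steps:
w(j) = 636 + 53*j (w(j) = 53*(12 + j) = 636 + 53*j)
w((5*6 + 5)²)/168 + 4726/1812 = (636 + 53*(5*6 + 5)²)/168 + 4726/1812 = (636 + 53*(30 + 5)²)*(1/168) + 4726*(1/1812) = (636 + 53*35²)*(1/168) + 2363/906 = (636 + 53*1225)*(1/168) + 2363/906 = (636 + 64925)*(1/168) + 2363/906 = 65561*(1/168) + 2363/906 = 65561/168 + 2363/906 = 9965875/25368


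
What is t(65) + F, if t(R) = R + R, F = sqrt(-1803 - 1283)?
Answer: 130 + I*sqrt(3086) ≈ 130.0 + 55.552*I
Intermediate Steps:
F = I*sqrt(3086) (F = sqrt(-3086) = I*sqrt(3086) ≈ 55.552*I)
t(R) = 2*R
t(65) + F = 2*65 + I*sqrt(3086) = 130 + I*sqrt(3086)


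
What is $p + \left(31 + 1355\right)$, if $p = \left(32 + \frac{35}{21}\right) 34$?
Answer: $\frac{7592}{3} \approx 2530.7$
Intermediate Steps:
$p = \frac{3434}{3}$ ($p = \left(32 + 35 \cdot \frac{1}{21}\right) 34 = \left(32 + \frac{5}{3}\right) 34 = \frac{101}{3} \cdot 34 = \frac{3434}{3} \approx 1144.7$)
$p + \left(31 + 1355\right) = \frac{3434}{3} + \left(31 + 1355\right) = \frac{3434}{3} + 1386 = \frac{7592}{3}$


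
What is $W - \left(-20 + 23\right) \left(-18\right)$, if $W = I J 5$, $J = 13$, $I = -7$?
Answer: $-401$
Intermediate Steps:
$W = -455$ ($W = \left(-7\right) 13 \cdot 5 = \left(-91\right) 5 = -455$)
$W - \left(-20 + 23\right) \left(-18\right) = -455 - \left(-20 + 23\right) \left(-18\right) = -455 - 3 \left(-18\right) = -455 - -54 = -455 + 54 = -401$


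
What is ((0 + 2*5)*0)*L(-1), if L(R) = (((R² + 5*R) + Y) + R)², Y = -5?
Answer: 0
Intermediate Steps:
L(R) = (-5 + R² + 6*R)² (L(R) = (((R² + 5*R) - 5) + R)² = ((-5 + R² + 5*R) + R)² = (-5 + R² + 6*R)²)
((0 + 2*5)*0)*L(-1) = ((0 + 2*5)*0)*(-5 + (-1)² + 6*(-1))² = ((0 + 10)*0)*(-5 + 1 - 6)² = (10*0)*(-10)² = 0*100 = 0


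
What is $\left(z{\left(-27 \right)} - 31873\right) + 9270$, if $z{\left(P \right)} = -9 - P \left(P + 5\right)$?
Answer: $-23206$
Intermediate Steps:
$z{\left(P \right)} = -9 - P \left(5 + P\right)$
$\left(z{\left(-27 \right)} - 31873\right) + 9270 = \left(\left(-9 - \left(-27\right)^{2} - -135\right) - 31873\right) + 9270 = \left(\left(-9 - 729 + 135\right) - 31873\right) + 9270 = \left(-603 - 31873\right) + 9270 = -32476 + 9270 = -23206$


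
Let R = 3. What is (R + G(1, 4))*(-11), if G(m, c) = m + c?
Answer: -88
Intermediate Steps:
G(m, c) = c + m
(R + G(1, 4))*(-11) = (3 + (4 + 1))*(-11) = (3 + 5)*(-11) = 8*(-11) = -88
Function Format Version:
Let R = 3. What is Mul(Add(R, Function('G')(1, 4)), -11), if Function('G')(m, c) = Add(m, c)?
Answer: -88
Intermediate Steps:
Function('G')(m, c) = Add(c, m)
Mul(Add(R, Function('G')(1, 4)), -11) = Mul(Add(3, Add(4, 1)), -11) = Mul(Add(3, 5), -11) = Mul(8, -11) = -88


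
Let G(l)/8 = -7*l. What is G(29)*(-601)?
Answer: 976024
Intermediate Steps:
G(l) = -56*l (G(l) = 8*(-7*l) = -56*l)
G(29)*(-601) = -56*29*(-601) = -1624*(-601) = 976024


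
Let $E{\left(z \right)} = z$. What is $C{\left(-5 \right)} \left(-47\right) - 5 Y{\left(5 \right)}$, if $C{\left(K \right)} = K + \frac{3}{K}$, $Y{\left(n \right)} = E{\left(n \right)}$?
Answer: $\frac{1191}{5} \approx 238.2$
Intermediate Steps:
$Y{\left(n \right)} = n$
$C{\left(-5 \right)} \left(-47\right) - 5 Y{\left(5 \right)} = \left(-5 + \frac{3}{-5}\right) \left(-47\right) - 25 = \left(-5 + 3 \left(- \frac{1}{5}\right)\right) \left(-47\right) - 25 = \left(-5 - \frac{3}{5}\right) \left(-47\right) - 25 = \left(- \frac{28}{5}\right) \left(-47\right) - 25 = \frac{1316}{5} - 25 = \frac{1191}{5}$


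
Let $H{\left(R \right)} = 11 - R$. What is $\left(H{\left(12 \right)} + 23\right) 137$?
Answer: $3014$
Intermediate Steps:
$\left(H{\left(12 \right)} + 23\right) 137 = \left(\left(11 - 12\right) + 23\right) 137 = \left(-1 + 23\right) 137 = 22 \cdot 137 = 3014$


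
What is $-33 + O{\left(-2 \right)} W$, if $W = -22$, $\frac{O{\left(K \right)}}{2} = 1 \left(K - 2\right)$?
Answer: $143$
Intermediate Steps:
$O{\left(K \right)} = -4 + 2 K$ ($O{\left(K \right)} = 2 \cdot 1 \left(K - 2\right) = 2 \cdot 1 \left(-2 + K\right) = 2 \left(-2 + K\right) = -4 + 2 K$)
$-33 + O{\left(-2 \right)} W = -33 + \left(-4 + 2 \left(-2\right)\right) \left(-22\right) = -33 + \left(-4 - 4\right) \left(-22\right) = -33 - -176 = -33 + 176 = 143$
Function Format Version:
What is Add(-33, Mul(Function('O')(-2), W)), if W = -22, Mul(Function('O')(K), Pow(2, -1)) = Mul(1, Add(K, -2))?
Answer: 143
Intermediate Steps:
Function('O')(K) = Add(-4, Mul(2, K)) (Function('O')(K) = Mul(2, Mul(1, Add(K, -2))) = Mul(2, Mul(1, Add(-2, K))) = Mul(2, Add(-2, K)) = Add(-4, Mul(2, K)))
Add(-33, Mul(Function('O')(-2), W)) = Add(-33, Mul(Add(-4, Mul(2, -2)), -22)) = Add(-33, Mul(Add(-4, -4), -22)) = Add(-33, Mul(-8, -22)) = Add(-33, 176) = 143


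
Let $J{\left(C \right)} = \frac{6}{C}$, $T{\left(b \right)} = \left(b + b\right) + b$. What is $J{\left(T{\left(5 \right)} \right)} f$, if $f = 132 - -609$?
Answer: $\frac{1482}{5} \approx 296.4$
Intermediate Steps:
$T{\left(b \right)} = 3 b$ ($T{\left(b \right)} = 2 b + b = 3 b$)
$f = 741$ ($f = 132 + 609 = 741$)
$J{\left(T{\left(5 \right)} \right)} f = \frac{6}{3 \cdot 5} \cdot 741 = \frac{6}{15} \cdot 741 = 6 \cdot \frac{1}{15} \cdot 741 = \frac{2}{5} \cdot 741 = \frac{1482}{5}$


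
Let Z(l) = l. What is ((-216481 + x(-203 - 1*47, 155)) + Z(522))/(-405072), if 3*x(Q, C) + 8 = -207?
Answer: 5587/10476 ≈ 0.53331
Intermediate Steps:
x(Q, C) = -215/3 (x(Q, C) = -8/3 + (1/3)*(-207) = -8/3 - 69 = -215/3)
((-216481 + x(-203 - 1*47, 155)) + Z(522))/(-405072) = ((-216481 - 215/3) + 522)/(-405072) = (-649658/3 + 522)*(-1/405072) = -648092/3*(-1/405072) = 5587/10476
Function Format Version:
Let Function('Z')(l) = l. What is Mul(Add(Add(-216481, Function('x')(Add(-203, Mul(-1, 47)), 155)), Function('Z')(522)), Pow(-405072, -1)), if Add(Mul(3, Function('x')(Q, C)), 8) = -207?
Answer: Rational(5587, 10476) ≈ 0.53331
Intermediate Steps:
Function('x')(Q, C) = Rational(-215, 3) (Function('x')(Q, C) = Add(Rational(-8, 3), Mul(Rational(1, 3), -207)) = Add(Rational(-8, 3), -69) = Rational(-215, 3))
Mul(Add(Add(-216481, Function('x')(Add(-203, Mul(-1, 47)), 155)), Function('Z')(522)), Pow(-405072, -1)) = Mul(Add(Add(-216481, Rational(-215, 3)), 522), Pow(-405072, -1)) = Mul(Add(Rational(-649658, 3), 522), Rational(-1, 405072)) = Mul(Rational(-648092, 3), Rational(-1, 405072)) = Rational(5587, 10476)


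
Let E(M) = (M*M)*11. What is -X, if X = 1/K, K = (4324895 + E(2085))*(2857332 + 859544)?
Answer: -1/193814157388120 ≈ -5.1596e-15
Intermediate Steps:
E(M) = 11*M² (E(M) = M²*11 = 11*M²)
K = 193814157388120 (K = (4324895 + 11*2085²)*(2857332 + 859544) = (4324895 + 11*4347225)*3716876 = (4324895 + 47819475)*3716876 = 52144370*3716876 = 193814157388120)
X = 1/193814157388120 ≈ 5.1596e-15
-X = -1*1/193814157388120 = -1/193814157388120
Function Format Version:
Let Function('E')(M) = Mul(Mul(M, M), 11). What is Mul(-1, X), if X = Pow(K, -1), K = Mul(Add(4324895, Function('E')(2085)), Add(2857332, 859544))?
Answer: Rational(-1, 193814157388120) ≈ -5.1596e-15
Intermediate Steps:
Function('E')(M) = Mul(11, Pow(M, 2)) (Function('E')(M) = Mul(Pow(M, 2), 11) = Mul(11, Pow(M, 2)))
K = 193814157388120 (K = Mul(Add(4324895, Mul(11, Pow(2085, 2))), Add(2857332, 859544)) = Mul(Add(4324895, Mul(11, 4347225)), 3716876) = Mul(Add(4324895, 47819475), 3716876) = Mul(52144370, 3716876) = 193814157388120)
X = Rational(1, 193814157388120) (X = Pow(193814157388120, -1) = Rational(1, 193814157388120) ≈ 5.1596e-15)
Mul(-1, X) = Mul(-1, Rational(1, 193814157388120)) = Rational(-1, 193814157388120)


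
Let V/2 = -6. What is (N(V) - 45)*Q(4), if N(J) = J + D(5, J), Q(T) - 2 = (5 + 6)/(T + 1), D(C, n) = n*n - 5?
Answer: 1722/5 ≈ 344.40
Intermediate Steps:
D(C, n) = -5 + n² (D(C, n) = n² - 5 = -5 + n²)
V = -12 (V = 2*(-6) = -12)
Q(T) = 2 + 11/(1 + T) (Q(T) = 2 + (5 + 6)/(T + 1) = 2 + 11/(1 + T))
N(J) = -5 + J + J² (N(J) = J + (-5 + J²) = -5 + J + J²)
(N(V) - 45)*Q(4) = ((-5 - 12 + (-12)²) - 45)*((13 + 2*4)/(1 + 4)) = ((-5 - 12 + 144) - 45)*((13 + 8)/5) = (127 - 45)*((⅕)*21) = 82*(21/5) = 1722/5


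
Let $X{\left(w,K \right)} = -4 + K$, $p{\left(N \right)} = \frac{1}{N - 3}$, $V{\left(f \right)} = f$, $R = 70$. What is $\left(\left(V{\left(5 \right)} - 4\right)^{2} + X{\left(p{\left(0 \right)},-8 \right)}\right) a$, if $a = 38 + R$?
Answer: $-1188$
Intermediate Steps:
$a = 108$ ($a = 38 + 70 = 108$)
$p{\left(N \right)} = \frac{1}{-3 + N}$
$\left(\left(V{\left(5 \right)} - 4\right)^{2} + X{\left(p{\left(0 \right)},-8 \right)}\right) a = \left(\left(5 - 4\right)^{2} - 12\right) 108 = \left(1^{2} - 12\right) 108 = \left(1 - 12\right) 108 = \left(-11\right) 108 = -1188$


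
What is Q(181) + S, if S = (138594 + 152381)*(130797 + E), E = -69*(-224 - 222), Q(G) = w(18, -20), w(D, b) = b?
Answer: 47013121705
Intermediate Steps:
Q(G) = -20
E = 30774 (E = -69*(-446) = 30774)
S = 47013121725 (S = (138594 + 152381)*(130797 + 30774) = 290975*161571 = 47013121725)
Q(181) + S = -20 + 47013121725 = 47013121705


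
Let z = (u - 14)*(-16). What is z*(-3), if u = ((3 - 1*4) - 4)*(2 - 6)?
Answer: 288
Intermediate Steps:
u = 20 (u = ((3 - 4) - 4)*(-4) = (-1 - 4)*(-4) = -5*(-4) = 20)
z = -96 (z = (20 - 14)*(-16) = 6*(-16) = -96)
z*(-3) = -96*(-3) = 288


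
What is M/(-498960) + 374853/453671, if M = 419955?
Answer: -232316795/15090912144 ≈ -0.015394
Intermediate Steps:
M/(-498960) + 374853/453671 = 419955/(-498960) + 374853/453671 = 419955*(-1/498960) + 374853*(1/453671) = -27997/33264 + 374853/453671 = -232316795/15090912144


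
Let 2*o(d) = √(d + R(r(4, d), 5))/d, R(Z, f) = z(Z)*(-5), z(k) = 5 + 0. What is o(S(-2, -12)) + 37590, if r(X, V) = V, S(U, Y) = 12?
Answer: 37590 + I*√13/24 ≈ 37590.0 + 0.15023*I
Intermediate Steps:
z(k) = 5
R(Z, f) = -25 (R(Z, f) = 5*(-5) = -25)
o(d) = √(-25 + d)/(2*d) (o(d) = (√(d - 25)/d)/2 = (√(-25 + d)/d)/2 = √(-25 + d)/(2*d))
o(S(-2, -12)) + 37590 = (½)*√(-25 + 12)/12 + 37590 = (½)*(1/12)*√(-13) + 37590 = (½)*(1/12)*(I*√13) + 37590 = I*√13/24 + 37590 = 37590 + I*√13/24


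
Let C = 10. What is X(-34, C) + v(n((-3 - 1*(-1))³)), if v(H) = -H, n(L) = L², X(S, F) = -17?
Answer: -81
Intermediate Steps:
X(-34, C) + v(n((-3 - 1*(-1))³)) = -17 - ((-3 - 1*(-1))³)² = -17 - ((-3 + 1)³)² = -17 - ((-2)³)² = -17 - 1*(-8)² = -17 - 1*64 = -17 - 64 = -81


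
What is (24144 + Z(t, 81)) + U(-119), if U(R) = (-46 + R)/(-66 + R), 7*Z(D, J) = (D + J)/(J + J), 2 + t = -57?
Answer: 506536094/20979 ≈ 24145.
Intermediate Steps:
t = -59 (t = -2 - 57 = -59)
Z(D, J) = (D + J)/(14*J) (Z(D, J) = ((D + J)/(J + J))/7 = ((D + J)/((2*J)))/7 = ((D + J)*(1/(2*J)))/7 = ((D + J)/(2*J))/7 = (D + J)/(14*J))
U(R) = (-46 + R)/(-66 + R)
(24144 + Z(t, 81)) + U(-119) = (24144 + (1/14)*(-59 + 81)/81) + (-46 - 119)/(-66 - 119) = (24144 + (1/14)*(1/81)*22) - 165/(-185) = (24144 + 11/567) - 1/185*(-165) = 13689659/567 + 33/37 = 506536094/20979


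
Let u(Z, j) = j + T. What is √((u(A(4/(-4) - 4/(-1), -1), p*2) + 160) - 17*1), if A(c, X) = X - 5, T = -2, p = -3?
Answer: 3*√15 ≈ 11.619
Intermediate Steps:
A(c, X) = -5 + X
u(Z, j) = -2 + j (u(Z, j) = j - 2 = -2 + j)
√((u(A(4/(-4) - 4/(-1), -1), p*2) + 160) - 17*1) = √(((-2 - 3*2) + 160) - 17*1) = √(((-2 - 6) + 160) - 17) = √((-8 + 160) - 17) = √(152 - 17) = √135 = 3*√15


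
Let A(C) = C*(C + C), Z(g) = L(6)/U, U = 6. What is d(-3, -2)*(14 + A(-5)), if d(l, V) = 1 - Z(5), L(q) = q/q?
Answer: 160/3 ≈ 53.333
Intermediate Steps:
L(q) = 1
Z(g) = ⅙ (Z(g) = 1/6 = 1*(⅙) = ⅙)
d(l, V) = ⅚ (d(l, V) = 1 - 1*⅙ = 1 - ⅙ = ⅚)
A(C) = 2*C² (A(C) = C*(2*C) = 2*C²)
d(-3, -2)*(14 + A(-5)) = 5*(14 + 2*(-5)²)/6 = 5*(14 + 2*25)/6 = 5*(14 + 50)/6 = (⅚)*64 = 160/3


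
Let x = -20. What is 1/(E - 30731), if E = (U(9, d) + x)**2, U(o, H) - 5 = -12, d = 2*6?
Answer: -1/30002 ≈ -3.3331e-5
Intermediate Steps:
d = 12
U(o, H) = -7 (U(o, H) = 5 - 12 = -7)
E = 729 (E = (-7 - 20)**2 = (-27)**2 = 729)
1/(E - 30731) = 1/(729 - 30731) = 1/(-30002) = -1/30002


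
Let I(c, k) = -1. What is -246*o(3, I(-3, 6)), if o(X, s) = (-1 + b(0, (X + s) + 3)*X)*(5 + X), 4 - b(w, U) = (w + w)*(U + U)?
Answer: -21648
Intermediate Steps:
b(w, U) = 4 - 4*U*w (b(w, U) = 4 - (w + w)*(U + U) = 4 - 2*w*2*U = 4 - 4*U*w)
o(X, s) = (-1 + 4*X)*(5 + X) (o(X, s) = (-1 + (4 - 4*((X + s) + 3)*0)*X)*(5 + X) = (-1 + (4 - 4*(3 + X + s)*0)*X)*(5 + X) = (-1 + (4 + 0)*X)*(5 + X) = (-1 + 4*X)*(5 + X))
-246*o(3, I(-3, 6)) = -246*(-5 + 4*3² + 19*3) = -246*(-5 + 4*9 + 57) = -246*(-5 + 36 + 57) = -246*88 = -21648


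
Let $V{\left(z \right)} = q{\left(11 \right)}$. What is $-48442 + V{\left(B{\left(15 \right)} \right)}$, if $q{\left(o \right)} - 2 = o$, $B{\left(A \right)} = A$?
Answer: $-48429$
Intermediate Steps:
$q{\left(o \right)} = 2 + o$
$V{\left(z \right)} = 13$ ($V{\left(z \right)} = 2 + 11 = 13$)
$-48442 + V{\left(B{\left(15 \right)} \right)} = -48442 + 13 = -48429$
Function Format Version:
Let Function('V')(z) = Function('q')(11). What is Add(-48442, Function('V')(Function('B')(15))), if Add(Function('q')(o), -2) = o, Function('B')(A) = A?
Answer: -48429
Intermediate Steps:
Function('q')(o) = Add(2, o)
Function('V')(z) = 13 (Function('V')(z) = Add(2, 11) = 13)
Add(-48442, Function('V')(Function('B')(15))) = Add(-48442, 13) = -48429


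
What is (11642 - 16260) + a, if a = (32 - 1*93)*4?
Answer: -4862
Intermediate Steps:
a = -244 (a = (32 - 93)*4 = -61*4 = -244)
(11642 - 16260) + a = (11642 - 16260) - 244 = -4618 - 244 = -4862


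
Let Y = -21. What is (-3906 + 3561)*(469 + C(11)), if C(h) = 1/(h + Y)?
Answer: -323541/2 ≈ -1.6177e+5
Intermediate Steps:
C(h) = 1/(-21 + h) (C(h) = 1/(h - 21) = 1/(-21 + h))
(-3906 + 3561)*(469 + C(11)) = (-3906 + 3561)*(469 + 1/(-21 + 11)) = -345*(469 + 1/(-10)) = -345*(469 - ⅒) = -345*4689/10 = -323541/2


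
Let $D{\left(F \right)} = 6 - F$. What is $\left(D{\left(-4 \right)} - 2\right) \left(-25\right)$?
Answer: $-200$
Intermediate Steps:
$\left(D{\left(-4 \right)} - 2\right) \left(-25\right) = \left(\left(6 - -4\right) - 2\right) \left(-25\right) = \left(\left(6 + 4\right) - 2\right) \left(-25\right) = \left(10 - 2\right) \left(-25\right) = 8 \left(-25\right) = -200$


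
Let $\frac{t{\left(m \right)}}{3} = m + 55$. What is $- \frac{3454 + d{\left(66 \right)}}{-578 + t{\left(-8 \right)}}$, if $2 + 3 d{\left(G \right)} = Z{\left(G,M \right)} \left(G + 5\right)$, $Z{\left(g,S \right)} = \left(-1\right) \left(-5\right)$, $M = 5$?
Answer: $\frac{10715}{1311} \approx 8.1732$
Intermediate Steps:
$t{\left(m \right)} = 165 + 3 m$ ($t{\left(m \right)} = 3 \left(m + 55\right) = 3 \left(55 + m\right) = 165 + 3 m$)
$Z{\left(g,S \right)} = 5$
$d{\left(G \right)} = \frac{23}{3} + \frac{5 G}{3}$ ($d{\left(G \right)} = - \frac{2}{3} + \frac{5 \left(G + 5\right)}{3} = - \frac{2}{3} + \frac{5 \left(5 + G\right)}{3} = - \frac{2}{3} + \frac{25 + 5 G}{3} = - \frac{2}{3} + \left(\frac{25}{3} + \frac{5 G}{3}\right) = \frac{23}{3} + \frac{5 G}{3}$)
$- \frac{3454 + d{\left(66 \right)}}{-578 + t{\left(-8 \right)}} = - \frac{3454 + \left(\frac{23}{3} + \frac{5}{3} \cdot 66\right)}{-578 + \left(165 + 3 \left(-8\right)\right)} = - \frac{3454 + \left(\frac{23}{3} + 110\right)}{-578 + \left(165 - 24\right)} = - \frac{3454 + \frac{353}{3}}{-578 + 141} = - \frac{10715}{3 \left(-437\right)} = - \frac{10715 \left(-1\right)}{3 \cdot 437} = \left(-1\right) \left(- \frac{10715}{1311}\right) = \frac{10715}{1311}$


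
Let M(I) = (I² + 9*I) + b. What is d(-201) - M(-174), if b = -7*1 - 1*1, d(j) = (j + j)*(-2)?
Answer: -27898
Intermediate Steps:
d(j) = -4*j (d(j) = (2*j)*(-2) = -4*j)
b = -8 (b = -7 - 1 = -8)
M(I) = -8 + I² + 9*I (M(I) = (I² + 9*I) - 8 = -8 + I² + 9*I)
d(-201) - M(-174) = -4*(-201) - (-8 + (-174)² + 9*(-174)) = 804 - (-8 + 30276 - 1566) = 804 - 1*28702 = 804 - 28702 = -27898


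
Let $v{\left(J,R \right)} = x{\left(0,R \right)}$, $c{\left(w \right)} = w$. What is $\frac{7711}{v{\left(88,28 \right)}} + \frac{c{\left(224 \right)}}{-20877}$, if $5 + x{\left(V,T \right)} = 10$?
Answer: $\frac{160981427}{104385} \approx 1542.2$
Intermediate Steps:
$x{\left(V,T \right)} = 5$ ($x{\left(V,T \right)} = -5 + 10 = 5$)
$v{\left(J,R \right)} = 5$
$\frac{7711}{v{\left(88,28 \right)}} + \frac{c{\left(224 \right)}}{-20877} = \frac{7711}{5} + \frac{224}{-20877} = 7711 \cdot \frac{1}{5} + 224 \left(- \frac{1}{20877}\right) = \frac{7711}{5} - \frac{224}{20877} = \frac{160981427}{104385}$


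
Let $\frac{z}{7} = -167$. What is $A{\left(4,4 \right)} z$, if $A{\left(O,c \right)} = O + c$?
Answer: $-9352$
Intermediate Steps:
$z = -1169$ ($z = 7 \left(-167\right) = -1169$)
$A{\left(4,4 \right)} z = \left(4 + 4\right) \left(-1169\right) = 8 \left(-1169\right) = -9352$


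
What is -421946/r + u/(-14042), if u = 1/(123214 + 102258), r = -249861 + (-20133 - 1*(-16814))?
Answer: 333978468318081/200396895870080 ≈ 1.6666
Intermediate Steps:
r = -253180 (r = -249861 + (-20133 + 16814) = -249861 - 3319 = -253180)
u = 1/225472 ≈ 4.4351e-6
-421946/r + u/(-14042) = -421946/(-253180) + (1/225472)/(-14042) = -421946*(-1/253180) + (1/225472)*(-1/14042) = 210973/126590 - 1/3166077824 = 333978468318081/200396895870080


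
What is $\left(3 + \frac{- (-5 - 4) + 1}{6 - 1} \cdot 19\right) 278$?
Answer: $11398$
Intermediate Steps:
$\left(3 + \frac{- (-5 - 4) + 1}{6 - 1} \cdot 19\right) 278 = \left(3 + \frac{\left(-1\right) \left(-9\right) + 1}{5} \cdot 19\right) 278 = \left(3 + \left(9 + 1\right) \frac{1}{5} \cdot 19\right) 278 = \left(3 + 10 \cdot \frac{1}{5} \cdot 19\right) 278 = \left(3 + 2 \cdot 19\right) 278 = \left(3 + 38\right) 278 = 41 \cdot 278 = 11398$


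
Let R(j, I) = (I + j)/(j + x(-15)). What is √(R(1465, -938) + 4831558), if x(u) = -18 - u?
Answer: √35734205634/86 ≈ 2198.1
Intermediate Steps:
R(j, I) = (I + j)/(-3 + j) (R(j, I) = (I + j)/(j + (-18 - 1*(-15))) = (I + j)/(j + (-18 + 15)) = (I + j)/(j - 3) = (I + j)/(-3 + j))
√(R(1465, -938) + 4831558) = √((-938 + 1465)/(-3 + 1465) + 4831558) = √(527/1462 + 4831558) = √((1/1462)*527 + 4831558) = √(31/86 + 4831558) = √(415514019/86) = √35734205634/86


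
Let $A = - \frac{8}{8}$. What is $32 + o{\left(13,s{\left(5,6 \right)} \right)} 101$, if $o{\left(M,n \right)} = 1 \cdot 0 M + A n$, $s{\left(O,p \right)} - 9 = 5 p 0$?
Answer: $-877$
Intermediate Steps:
$s{\left(O,p \right)} = 9$ ($s{\left(O,p \right)} = 9 + 5 p 0 = 9 + 0 = 9$)
$A = -1$ ($A = \left(-8\right) \frac{1}{8} = -1$)
$o{\left(M,n \right)} = - n$ ($o{\left(M,n \right)} = 1 \cdot 0 M - n = 0 M - n = 0 - n = - n$)
$32 + o{\left(13,s{\left(5,6 \right)} \right)} 101 = 32 + \left(-1\right) 9 \cdot 101 = 32 - 909 = -877$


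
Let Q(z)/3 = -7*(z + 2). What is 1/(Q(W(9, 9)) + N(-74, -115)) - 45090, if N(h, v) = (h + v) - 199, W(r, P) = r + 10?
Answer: -37379611/829 ≈ -45090.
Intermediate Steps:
W(r, P) = 10 + r
N(h, v) = -199 + h + v
Q(z) = -42 - 21*z (Q(z) = 3*(-7*(z + 2)) = 3*(-7*(2 + z)) = 3*(-14 - 7*z) = -42 - 21*z)
1/(Q(W(9, 9)) + N(-74, -115)) - 45090 = 1/((-42 - 21*(10 + 9)) + (-199 - 74 - 115)) - 45090 = 1/((-42 - 21*19) - 388) - 45090 = 1/((-42 - 399) - 388) - 45090 = 1/(-441 - 388) - 45090 = 1/(-829) - 45090 = -1/829 - 45090 = -37379611/829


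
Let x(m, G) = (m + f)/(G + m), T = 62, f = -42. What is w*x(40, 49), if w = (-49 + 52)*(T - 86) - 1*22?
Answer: 188/89 ≈ 2.1124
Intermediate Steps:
x(m, G) = (-42 + m)/(G + m) (x(m, G) = (m - 42)/(G + m) = (-42 + m)/(G + m))
w = -94 (w = (-49 + 52)*(62 - 86) - 1*22 = 3*(-24) - 22 = -72 - 22 = -94)
w*x(40, 49) = -94*(-42 + 40)/(49 + 40) = -94*(-2)/89 = -94*(-2/89) = 188/89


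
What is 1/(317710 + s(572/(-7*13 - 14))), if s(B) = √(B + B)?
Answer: 16679775/5299331315822 - I*√30030/5299331315822 ≈ 3.1475e-6 - 3.2701e-11*I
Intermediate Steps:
s(B) = √2*√B (s(B) = √(2*B) = √2*√B)
1/(317710 + s(572/(-7*13 - 14))) = 1/(317710 + √2*√(572/(-7*13 - 14))) = 1/(317710 + √2*√(572/(-91 - 14))) = 1/(317710 + √2*√(572/(-105))) = 1/(317710 + √2*√(572*(-1/105))) = 1/(317710 + √2*√(-572/105)) = 1/(317710 + √2*(2*I*√15015/105)) = 1/(317710 + 2*I*√30030/105)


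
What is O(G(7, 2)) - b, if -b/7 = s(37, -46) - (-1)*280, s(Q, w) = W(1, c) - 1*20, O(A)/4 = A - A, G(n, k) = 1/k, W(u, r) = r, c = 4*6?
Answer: 1988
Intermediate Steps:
c = 24
O(A) = 0 (O(A) = 4*(A - A) = 4*0 = 0)
s(Q, w) = 4 (s(Q, w) = 24 - 1*20 = 24 - 20 = 4)
b = -1988 (b = -7*(4 - (-1)*280) = -7*(4 - 1*(-280)) = -7*(4 + 280) = -7*284 = -1988)
O(G(7, 2)) - b = 0 - 1*(-1988) = 0 + 1988 = 1988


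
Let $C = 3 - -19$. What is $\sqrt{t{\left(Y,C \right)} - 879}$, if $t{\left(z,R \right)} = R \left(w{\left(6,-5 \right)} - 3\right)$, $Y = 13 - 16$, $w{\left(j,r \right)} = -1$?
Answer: $i \sqrt{967} \approx 31.097 i$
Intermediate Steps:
$C = 22$ ($C = 3 + 19 = 22$)
$Y = -3$
$t{\left(z,R \right)} = - 4 R$ ($t{\left(z,R \right)} = R \left(-1 - 3\right) = R \left(-4\right) = - 4 R$)
$\sqrt{t{\left(Y,C \right)} - 879} = \sqrt{\left(-4\right) 22 - 879} = \sqrt{-88 - 879} = \sqrt{-967} = i \sqrt{967}$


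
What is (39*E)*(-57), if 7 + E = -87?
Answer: 208962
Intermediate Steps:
E = -94 (E = -7 - 87 = -94)
(39*E)*(-57) = (39*(-94))*(-57) = -3666*(-57) = 208962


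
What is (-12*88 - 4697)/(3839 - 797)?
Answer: -5753/3042 ≈ -1.8912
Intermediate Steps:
(-12*88 - 4697)/(3839 - 797) = (-1056 - 4697)/3042 = -5753*1/3042 = -5753/3042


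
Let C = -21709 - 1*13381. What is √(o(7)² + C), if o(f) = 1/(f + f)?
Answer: I*√6877639/14 ≈ 187.32*I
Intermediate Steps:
C = -35090 (C = -21709 - 13381 = -35090)
o(f) = 1/(2*f)
√(o(7)² + C) = √(((½)/7)² - 35090) = √(((½)*(⅐))² - 35090) = √((1/14)² - 35090) = √(1/196 - 35090) = √(-6877639/196) = I*√6877639/14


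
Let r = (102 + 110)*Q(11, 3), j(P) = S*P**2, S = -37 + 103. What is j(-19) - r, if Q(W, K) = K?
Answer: 23190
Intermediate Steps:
S = 66
j(P) = 66*P**2
r = 636 (r = (102 + 110)*3 = 212*3 = 636)
j(-19) - r = 66*(-19)**2 - 1*636 = 66*361 - 636 = 23826 - 636 = 23190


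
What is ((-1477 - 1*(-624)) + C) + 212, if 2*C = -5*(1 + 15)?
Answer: -681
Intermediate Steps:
C = -40 (C = (-5*(1 + 15))/2 = (-5*16)/2 = (1/2)*(-80) = -40)
((-1477 - 1*(-624)) + C) + 212 = ((-1477 - 1*(-624)) - 40) + 212 = ((-1477 + 624) - 40) + 212 = (-853 - 40) + 212 = -893 + 212 = -681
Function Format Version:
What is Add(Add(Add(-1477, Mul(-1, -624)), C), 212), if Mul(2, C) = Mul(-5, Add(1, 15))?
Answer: -681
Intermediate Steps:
C = -40 (C = Mul(Rational(1, 2), Mul(-5, Add(1, 15))) = Mul(Rational(1, 2), Mul(-5, 16)) = Mul(Rational(1, 2), -80) = -40)
Add(Add(Add(-1477, Mul(-1, -624)), C), 212) = Add(Add(Add(-1477, Mul(-1, -624)), -40), 212) = Add(Add(Add(-1477, 624), -40), 212) = Add(Add(-853, -40), 212) = Add(-893, 212) = -681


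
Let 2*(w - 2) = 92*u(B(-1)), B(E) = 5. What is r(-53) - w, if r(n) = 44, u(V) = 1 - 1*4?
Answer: 180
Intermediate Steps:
u(V) = -3 (u(V) = 1 - 4 = -3)
w = -136 (w = 2 + (92*(-3))/2 = 2 + (1/2)*(-276) = 2 - 138 = -136)
r(-53) - w = 44 - 1*(-136) = 44 + 136 = 180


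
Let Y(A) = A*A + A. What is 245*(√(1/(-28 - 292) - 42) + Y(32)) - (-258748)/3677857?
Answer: 951535421788/3677857 + 49*I*√67205/8 ≈ 2.5872e+5 + 1587.8*I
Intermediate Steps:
Y(A) = A + A² (Y(A) = A² + A = A + A²)
245*(√(1/(-28 - 292) - 42) + Y(32)) - (-258748)/3677857 = 245*(√(1/(-28 - 292) - 42) + 32*(1 + 32)) - (-258748)/3677857 = 245*(√(1/(-320) - 42) + 32*33) - (-258748)/3677857 = 245*(√(-1/320 - 42) + 1056) - 1*(-258748/3677857) = 245*(√(-13441/320) + 1056) + 258748/3677857 = 245*(I*√67205/40 + 1056) + 258748/3677857 = 245*(1056 + I*√67205/40) + 258748/3677857 = (258720 + 49*I*√67205/8) + 258748/3677857 = 951535421788/3677857 + 49*I*√67205/8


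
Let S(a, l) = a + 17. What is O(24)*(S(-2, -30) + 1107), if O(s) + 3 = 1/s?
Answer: -13277/4 ≈ -3319.3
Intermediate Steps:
S(a, l) = 17 + a
O(s) = -3 + 1/s
O(24)*(S(-2, -30) + 1107) = (-3 + 1/24)*((17 - 2) + 1107) = (-3 + 1/24)*(15 + 1107) = -71/24*1122 = -13277/4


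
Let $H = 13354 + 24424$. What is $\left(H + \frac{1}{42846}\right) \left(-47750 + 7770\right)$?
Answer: $- \frac{32356537418110}{21423} \approx -1.5104 \cdot 10^{9}$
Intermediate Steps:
$H = 37778$
$\left(H + \frac{1}{42846}\right) \left(-47750 + 7770\right) = \left(37778 + \frac{1}{42846}\right) \left(-47750 + 7770\right) = \left(37778 + \frac{1}{42846}\right) \left(-39980\right) = \frac{1618636189}{42846} \left(-39980\right) = - \frac{32356537418110}{21423}$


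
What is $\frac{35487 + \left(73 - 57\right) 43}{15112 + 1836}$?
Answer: $\frac{36175}{16948} \approx 2.1345$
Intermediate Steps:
$\frac{35487 + \left(73 - 57\right) 43}{15112 + 1836} = \frac{35487 + 16 \cdot 43}{16948} = \left(35487 + 688\right) \frac{1}{16948} = 36175 \cdot \frac{1}{16948} = \frac{36175}{16948}$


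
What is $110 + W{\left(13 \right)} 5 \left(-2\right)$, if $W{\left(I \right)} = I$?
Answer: $-20$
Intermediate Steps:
$110 + W{\left(13 \right)} 5 \left(-2\right) = 110 + 13 \cdot 5 \left(-2\right) = 110 + 13 \left(-10\right) = 110 - 130 = -20$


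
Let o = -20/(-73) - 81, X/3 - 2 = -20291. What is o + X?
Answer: -4449184/73 ≈ -60948.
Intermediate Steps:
X = -60867 (X = 6 + 3*(-20291) = 6 - 60873 = -60867)
o = -5893/73 (o = -1/73*(-20) - 81 = 20/73 - 81 = -5893/73 ≈ -80.726)
o + X = -5893/73 - 60867 = -4449184/73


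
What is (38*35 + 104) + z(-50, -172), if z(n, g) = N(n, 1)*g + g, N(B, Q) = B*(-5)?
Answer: -41738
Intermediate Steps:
N(B, Q) = -5*B
z(n, g) = g - 5*g*n (z(n, g) = (-5*n)*g + g = -5*g*n + g = g - 5*g*n)
(38*35 + 104) + z(-50, -172) = (38*35 + 104) - 172*(1 - 5*(-50)) = (1330 + 104) - 172*(1 + 250) = 1434 - 172*251 = 1434 - 43172 = -41738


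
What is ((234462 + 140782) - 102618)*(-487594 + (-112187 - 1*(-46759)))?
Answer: -150768175772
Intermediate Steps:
((234462 + 140782) - 102618)*(-487594 + (-112187 - 1*(-46759))) = (375244 - 102618)*(-487594 + (-112187 + 46759)) = 272626*(-487594 - 65428) = 272626*(-553022) = -150768175772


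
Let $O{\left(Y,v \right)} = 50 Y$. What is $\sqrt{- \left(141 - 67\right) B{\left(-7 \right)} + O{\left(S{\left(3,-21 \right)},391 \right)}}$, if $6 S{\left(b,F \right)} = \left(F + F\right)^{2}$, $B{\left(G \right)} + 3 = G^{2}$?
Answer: $4 \sqrt{706} \approx 106.28$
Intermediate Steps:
$B{\left(G \right)} = -3 + G^{2}$
$S{\left(b,F \right)} = \frac{2 F^{2}}{3}$ ($S{\left(b,F \right)} = \frac{\left(F + F\right)^{2}}{6} = \frac{\left(2 F\right)^{2}}{6} = \frac{4 F^{2}}{6} = \frac{2 F^{2}}{3}$)
$\sqrt{- \left(141 - 67\right) B{\left(-7 \right)} + O{\left(S{\left(3,-21 \right)},391 \right)}} = \sqrt{- \left(141 - 67\right) \left(-3 + \left(-7\right)^{2}\right) + 50 \frac{2 \left(-21\right)^{2}}{3}} = \sqrt{- 74 \left(-3 + 49\right) + 50 \cdot \frac{2}{3} \cdot 441} = \sqrt{- 74 \cdot 46 + 50 \cdot 294} = \sqrt{\left(-1\right) 3404 + 14700} = \sqrt{-3404 + 14700} = \sqrt{11296} = 4 \sqrt{706}$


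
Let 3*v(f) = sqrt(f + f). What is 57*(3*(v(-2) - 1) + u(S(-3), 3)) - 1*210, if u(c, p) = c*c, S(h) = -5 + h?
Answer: 3267 + 114*I ≈ 3267.0 + 114.0*I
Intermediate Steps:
u(c, p) = c**2
v(f) = sqrt(2)*sqrt(f)/3 (v(f) = sqrt(f + f)/3 = sqrt(2*f)/3 = (sqrt(2)*sqrt(f))/3 = sqrt(2)*sqrt(f)/3)
57*(3*(v(-2) - 1) + u(S(-3), 3)) - 1*210 = 57*(3*(sqrt(2)*sqrt(-2)/3 - 1) + (-5 - 3)**2) - 1*210 = 57*(3*(sqrt(2)*(I*sqrt(2))/3 - 1) + (-8)**2) - 210 = 57*(3*(2*I/3 - 1) + 64) - 210 = 57*(3*(-1 + 2*I/3) + 64) - 210 = 57*((-3 + 2*I) + 64) - 210 = 57*(61 + 2*I) - 210 = (3477 + 114*I) - 210 = 3267 + 114*I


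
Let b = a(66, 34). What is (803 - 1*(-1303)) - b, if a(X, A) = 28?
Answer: 2078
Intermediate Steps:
b = 28
(803 - 1*(-1303)) - b = (803 - 1*(-1303)) - 1*28 = (803 + 1303) - 28 = 2106 - 28 = 2078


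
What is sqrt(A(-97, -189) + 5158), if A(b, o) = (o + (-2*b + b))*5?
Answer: 9*sqrt(58) ≈ 68.542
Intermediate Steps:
A(b, o) = -5*b + 5*o (A(b, o) = (o - b)*5 = -5*b + 5*o)
sqrt(A(-97, -189) + 5158) = sqrt((-5*(-97) + 5*(-189)) + 5158) = sqrt((485 - 945) + 5158) = sqrt(-460 + 5158) = sqrt(4698) = 9*sqrt(58)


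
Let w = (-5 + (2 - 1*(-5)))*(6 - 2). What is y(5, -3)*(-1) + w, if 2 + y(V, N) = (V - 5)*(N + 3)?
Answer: 10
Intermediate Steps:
y(V, N) = -2 + (-5 + V)*(3 + N) (y(V, N) = -2 + (V - 5)*(N + 3) = -2 + (-5 + V)*(3 + N))
w = 8 (w = (-5 + (2 + 5))*4 = (-5 + 7)*4 = 2*4 = 8)
y(5, -3)*(-1) + w = (-17 - 5*(-3) + 3*5 - 3*5)*(-1) + 8 = (-17 + 15 + 15 - 15)*(-1) + 8 = -2*(-1) + 8 = 2 + 8 = 10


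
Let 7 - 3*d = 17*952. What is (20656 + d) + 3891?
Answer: 57464/3 ≈ 19155.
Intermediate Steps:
d = -16177/3 (d = 7/3 - 17*952/3 = 7/3 - ⅓*16184 = 7/3 - 16184/3 = -16177/3 ≈ -5392.3)
(20656 + d) + 3891 = (20656 - 16177/3) + 3891 = 45791/3 + 3891 = 57464/3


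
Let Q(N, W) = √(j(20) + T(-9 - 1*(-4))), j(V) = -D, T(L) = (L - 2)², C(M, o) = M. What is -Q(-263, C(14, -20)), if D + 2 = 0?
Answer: -√51 ≈ -7.1414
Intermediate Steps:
D = -2 (D = -2 + 0 = -2)
T(L) = (-2 + L)²
j(V) = 2 (j(V) = -1*(-2) = 2)
Q(N, W) = √51 (Q(N, W) = √(2 + (-2 + (-9 - 1*(-4)))²) = √(2 + (-2 + (-9 + 4))²) = √(2 + (-2 - 5)²) = √(2 + (-7)²) = √(2 + 49) = √51)
-Q(-263, C(14, -20)) = -√51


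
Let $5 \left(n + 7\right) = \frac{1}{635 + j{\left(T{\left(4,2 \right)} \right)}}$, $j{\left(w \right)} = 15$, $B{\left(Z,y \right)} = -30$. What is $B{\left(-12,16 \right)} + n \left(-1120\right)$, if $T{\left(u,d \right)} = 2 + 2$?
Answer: $\frac{2538138}{325} \approx 7809.7$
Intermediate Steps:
$T{\left(u,d \right)} = 4$
$n = - \frac{22749}{3250}$ ($n = -7 + \frac{1}{5 \left(635 + 15\right)} = -7 + \frac{1}{5 \cdot 650} = -7 + \frac{1}{5} \cdot \frac{1}{650} = -7 + \frac{1}{3250} = - \frac{22749}{3250} \approx -6.9997$)
$B{\left(-12,16 \right)} + n \left(-1120\right) = -30 - - \frac{2547888}{325} = -30 + \frac{2547888}{325} = \frac{2538138}{325}$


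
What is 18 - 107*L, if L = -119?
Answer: 12751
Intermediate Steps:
18 - 107*L = 18 - 107*(-119) = 18 + 12733 = 12751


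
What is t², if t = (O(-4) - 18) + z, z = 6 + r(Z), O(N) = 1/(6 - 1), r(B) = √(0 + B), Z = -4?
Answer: 3381/25 - 236*I/5 ≈ 135.24 - 47.2*I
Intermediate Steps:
r(B) = √B
O(N) = ⅕ (O(N) = 1/5 = ⅕)
z = 6 + 2*I (z = 6 + √(-4) = 6 + 2*I ≈ 6.0 + 2.0*I)
t = -59/5 + 2*I (t = (⅕ - 18) + (6 + 2*I) = -89/5 + (6 + 2*I) = -59/5 + 2*I ≈ -11.8 + 2.0*I)
t² = (-59/5 + 2*I)²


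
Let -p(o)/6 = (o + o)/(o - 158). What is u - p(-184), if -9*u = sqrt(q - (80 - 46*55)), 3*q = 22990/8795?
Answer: 368/57 - 8*sqrt(1066386714)/47493 ≈ 0.95544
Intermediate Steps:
p(o) = -12*o/(-158 + o) (p(o) = -6*(o + o)/(o - 158) = -6*2*o/(-158 + o) = -12*o/(-158 + o))
q = 4598/5277 (q = (22990/8795)/3 = (22990*(1/8795))/3 = (1/3)*(4598/1759) = 4598/5277 ≈ 0.87133)
u = -8*sqrt(1066386714)/47493 (u = -sqrt(4598/5277 - (80 - 46*55))/9 = -sqrt(4598/5277 - (80 - 2530))/9 = -sqrt(4598/5277 - 1*(-2450))/9 = -sqrt(4598/5277 + 2450)/9 = -8*sqrt(1066386714)/47493 ≈ -5.5007)
u - p(-184) = -8*sqrt(1066386714)/47493 - (-12)*(-184)/(-158 - 184) = -8*sqrt(1066386714)/47493 - (-12)*(-184)/(-342) = -8*sqrt(1066386714)/47493 - (-12)*(-184)*(-1)/342 = -8*sqrt(1066386714)/47493 - 1*(-368/57) = -8*sqrt(1066386714)/47493 + 368/57 = 368/57 - 8*sqrt(1066386714)/47493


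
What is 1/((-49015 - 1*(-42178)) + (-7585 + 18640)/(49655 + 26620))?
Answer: -5085/34765408 ≈ -0.00014627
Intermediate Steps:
1/((-49015 - 1*(-42178)) + (-7585 + 18640)/(49655 + 26620)) = 1/((-49015 + 42178) + 11055/76275) = 1/(-6837 + 11055*(1/76275)) = 1/(-6837 + 737/5085) = 1/(-34765408/5085) = -5085/34765408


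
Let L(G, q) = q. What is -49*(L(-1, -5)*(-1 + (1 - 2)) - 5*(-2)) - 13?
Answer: -993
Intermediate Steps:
-49*(L(-1, -5)*(-1 + (1 - 2)) - 5*(-2)) - 13 = -49*(-5*(-1 + (1 - 2)) - 5*(-2)) - 13 = -49*(-5*(-1 - 1) + 10) - 13 = -49*(-5*(-2) + 10) - 13 = -49*(10 + 10) - 13 = -49*20 - 13 = -980 - 13 = -993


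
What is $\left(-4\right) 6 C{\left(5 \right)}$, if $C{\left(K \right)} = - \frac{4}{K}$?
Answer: $\frac{96}{5} \approx 19.2$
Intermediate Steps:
$\left(-4\right) 6 C{\left(5 \right)} = \left(-4\right) 6 \left(- \frac{4}{5}\right) = - 24 \left(\left(-4\right) \frac{1}{5}\right) = \left(-24\right) \left(- \frac{4}{5}\right) = \frac{96}{5}$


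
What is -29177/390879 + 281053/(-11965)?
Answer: -110206818392/4676867235 ≈ -23.564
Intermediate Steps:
-29177/390879 + 281053/(-11965) = -29177*1/390879 + 281053*(-1/11965) = -29177/390879 - 281053/11965 = -110206818392/4676867235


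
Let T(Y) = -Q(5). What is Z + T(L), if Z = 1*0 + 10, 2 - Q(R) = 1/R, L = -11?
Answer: 41/5 ≈ 8.2000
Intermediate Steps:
Q(R) = 2 - 1/R
Z = 10 (Z = 0 + 10 = 10)
T(Y) = -9/5 (T(Y) = -(2 - 1/5) = -1*9/5 = -9/5)
Z + T(L) = 10 - 9/5 = 41/5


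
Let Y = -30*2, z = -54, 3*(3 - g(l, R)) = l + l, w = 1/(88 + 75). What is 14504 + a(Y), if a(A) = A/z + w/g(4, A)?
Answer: 21279025/1467 ≈ 14505.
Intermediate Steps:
w = 1/163 ≈ 0.0061350
g(l, R) = 3 - 2*l/3 (g(l, R) = 3 - (l + l)/3 = 3 - 2*l/3)
Y = -60
a(A) = 3/163 - A/54 (a(A) = A/(-54) + 1/(163*(3 - ⅔*4)) = A*(-1/54) + 1/(163*(3 - 8/3)) = -A/54 + 1/(163*(⅓)) = -A/54 + (1/163)*3 = -A/54 + 3/163 = 3/163 - A/54)
14504 + a(Y) = 14504 + (3/163 - 1/54*(-60)) = 14504 + (3/163 + 10/9) = 14504 + 1657/1467 = 21279025/1467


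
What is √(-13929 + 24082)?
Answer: √10153 ≈ 100.76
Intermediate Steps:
√(-13929 + 24082) = √10153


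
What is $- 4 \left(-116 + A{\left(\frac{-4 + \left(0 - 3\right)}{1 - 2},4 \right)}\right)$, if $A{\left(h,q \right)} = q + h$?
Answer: $420$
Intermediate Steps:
$A{\left(h,q \right)} = h + q$
$- 4 \left(-116 + A{\left(\frac{-4 + \left(0 - 3\right)}{1 - 2},4 \right)}\right) = - 4 \left(-116 + \left(\frac{-4 + \left(0 - 3\right)}{1 - 2} + 4\right)\right) = - 4 \left(-116 + \left(\frac{-4 - 3}{-1} + 4\right)\right) = - 4 \left(-116 + \left(\left(-7\right) \left(-1\right) + 4\right)\right) = - 4 \left(-116 + \left(7 + 4\right)\right) = - 4 \left(-116 + 11\right) = \left(-4\right) \left(-105\right) = 420$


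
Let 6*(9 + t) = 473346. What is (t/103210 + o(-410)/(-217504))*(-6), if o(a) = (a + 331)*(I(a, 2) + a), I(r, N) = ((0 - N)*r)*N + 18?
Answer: -2562452892/350759185 ≈ -7.3055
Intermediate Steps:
t = 78882 (t = -9 + (⅙)*473346 = -9 + 78891 = 78882)
I(r, N) = 18 - r*N² (I(r, N) = ((-N)*r)*N + 18 = (-N*r)*N + 18 = -r*N² + 18 = 18 - r*N²)
o(a) = (18 - 3*a)*(331 + a) (o(a) = (a + 331)*((18 - 1*a*2²) + a) = (331 + a)*((18 - 1*a*4) + a) = (331 + a)*((18 - 4*a) + a) = (331 + a)*(18 - 3*a) = (18 - 3*a)*(331 + a))
(t/103210 + o(-410)/(-217504))*(-6) = (78882/103210 + (5958 - 975*(-410) - 3*(-410)²)/(-217504))*(-6) = (78882*(1/103210) + (5958 + 399750 - 3*168100)*(-1/217504))*(-6) = (39441/51605 + (5958 + 399750 - 504300)*(-1/217504))*(-6) = (39441/51605 - 98592*(-1/217504))*(-6) = (39441/51605 + 3081/6797)*(-6) = (427075482/350759185)*(-6) = -2562452892/350759185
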